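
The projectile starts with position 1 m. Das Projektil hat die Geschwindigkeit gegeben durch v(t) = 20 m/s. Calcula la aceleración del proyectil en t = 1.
Partiendo de la velocidad v(t) = 20, tomamos 1 derivada. La derivada de la velocidad da la aceleración: a(t) = 0. Usando a(t) = 0 y sustituyendo t = 1, encontramos a = 0.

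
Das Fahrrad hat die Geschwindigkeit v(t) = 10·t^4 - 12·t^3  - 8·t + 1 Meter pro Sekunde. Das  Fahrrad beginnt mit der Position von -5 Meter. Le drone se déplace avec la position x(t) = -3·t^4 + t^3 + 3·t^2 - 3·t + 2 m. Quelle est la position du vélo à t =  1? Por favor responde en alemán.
Wir müssen die Stammfunktion unserer Gleichung für die Geschwindigkeit v(t) = 10·t^4 - 12·t^3 - 8·t + 1 1-mal finden. Mit ∫v(t)dt und Anwendung von x(0) = -5, finden wir x(t) = 2·t^5 - 3·t^4 - 4·t^2 + t - 5. Mit x(t) = 2·t^5 - 3·t^4 - 4·t^2 + t - 5 und Einsetzen von t = 1, finden wir x = -9.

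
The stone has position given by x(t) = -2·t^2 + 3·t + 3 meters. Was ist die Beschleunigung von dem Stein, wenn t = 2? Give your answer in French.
Nous devons dériver notre équation de la position x(t) = -2·t^2 + 3·t + 3 2 fois. En dérivant la position, nous obtenons la vitesse: v(t) = 3 - 4·t. En prenant d/dt de v(t), nous trouvons a(t) = -4. Nous avons l'accélération a(t) = -4. En substituant t = 2: a(2) = -4.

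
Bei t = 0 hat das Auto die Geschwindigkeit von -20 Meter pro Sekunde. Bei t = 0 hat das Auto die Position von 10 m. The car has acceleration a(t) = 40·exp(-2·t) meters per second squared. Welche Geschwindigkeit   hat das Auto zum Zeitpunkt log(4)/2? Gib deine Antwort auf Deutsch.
Wir müssen unsere Gleichung für die Beschleunigung a(t) = 40·exp(-2·t) 1-mal integrieren. Die Stammfunktion von der Beschleunigung, mit v(0) = -20, ergibt die Geschwindigkeit: v(t) = -20·exp(-2·t). Mit v(t) = -20·exp(-2·t) und Einsetzen von t = log(4)/2, finden wir v = -5.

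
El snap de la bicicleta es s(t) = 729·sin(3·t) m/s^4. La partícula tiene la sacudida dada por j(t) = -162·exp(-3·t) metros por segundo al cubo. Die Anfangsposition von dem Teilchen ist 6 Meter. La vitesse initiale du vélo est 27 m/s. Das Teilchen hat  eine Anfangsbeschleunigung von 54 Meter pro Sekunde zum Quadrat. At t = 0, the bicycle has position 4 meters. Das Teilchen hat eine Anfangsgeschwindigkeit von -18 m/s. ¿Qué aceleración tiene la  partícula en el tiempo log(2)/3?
Para resolver esto, necesitamos tomar 1 integral de nuestra ecuación de la sacudida j(t) = -162·exp(-3·t). Integrando la sacudida y usando la condición inicial a(0) = 54, obtenemos a(t) = 54·exp(-3·t). Tenemos la aceleración a(t) = 54·exp(-3·t). Sustituyendo t = log(2)/3: a(log(2)/3) = 27.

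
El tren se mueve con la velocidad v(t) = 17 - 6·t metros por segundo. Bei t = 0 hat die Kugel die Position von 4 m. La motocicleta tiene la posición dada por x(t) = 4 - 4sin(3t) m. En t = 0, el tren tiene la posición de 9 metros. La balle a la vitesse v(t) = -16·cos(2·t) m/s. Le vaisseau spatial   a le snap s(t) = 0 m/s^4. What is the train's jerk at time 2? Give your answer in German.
Wir müssen unsere Gleichung für die Geschwindigkeit v(t) = 17 - 6·t 2-mal ableiten. Die Ableitung von der Geschwindigkeit ergibt die Beschleunigung: a(t) = -6. Mit d/dt von a(t) finden wir j(t) = 0. Mit j(t) = 0 und Einsetzen von t = 2, finden wir j = 0.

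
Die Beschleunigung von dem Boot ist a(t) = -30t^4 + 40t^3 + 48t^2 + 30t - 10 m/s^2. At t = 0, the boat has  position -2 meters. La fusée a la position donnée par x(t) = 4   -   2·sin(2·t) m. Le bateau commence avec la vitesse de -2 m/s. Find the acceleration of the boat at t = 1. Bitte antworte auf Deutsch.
Wir haben die Beschleunigung a(t) = -30·t^4 + 40·t^3 + 48·t^2 + 30·t - 10. Durch Einsetzen von t = 1: a(1) = 78.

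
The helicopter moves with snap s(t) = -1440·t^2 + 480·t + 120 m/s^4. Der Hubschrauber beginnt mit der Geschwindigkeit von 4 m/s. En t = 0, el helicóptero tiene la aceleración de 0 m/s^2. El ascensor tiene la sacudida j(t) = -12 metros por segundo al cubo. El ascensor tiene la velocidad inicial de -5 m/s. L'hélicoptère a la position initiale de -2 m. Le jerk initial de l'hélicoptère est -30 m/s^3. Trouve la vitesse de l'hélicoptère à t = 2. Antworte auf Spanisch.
Para resolver esto, necesitamos tomar 3 antiderivadas de nuestra ecuación del snap s(t) = -1440·t^2 + 480·t + 120. La antiderivada del snap, con j(0) = -30, da la sacudida: j(t) = -480·t^3 + 240·t^2 + 120·t - 30. La integral de la sacudida es la aceleración. Usando a(0) = 0, obtenemos a(t) = 10·t·(-12·t^3 + 8·t^2 + 6·t - 3). La antiderivada de la aceleración es la velocidad. Usando v(0) = 4, obtenemos v(t) = -24·t^5 + 20·t^4 + 20·t^3 - 15·t^2 + 4. Tenemos la velocidad v(t) = -24·t^5 + 20·t^4 + 20·t^3 - 15·t^2 + 4. Sustituyendo t = 2: v(2) = -344.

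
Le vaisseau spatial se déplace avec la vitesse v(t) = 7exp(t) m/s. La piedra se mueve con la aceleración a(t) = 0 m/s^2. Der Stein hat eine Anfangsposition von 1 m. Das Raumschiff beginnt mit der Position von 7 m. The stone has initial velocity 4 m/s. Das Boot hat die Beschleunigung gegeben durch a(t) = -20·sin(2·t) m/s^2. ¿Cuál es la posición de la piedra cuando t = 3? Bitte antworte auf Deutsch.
Ausgehend von der Beschleunigung a(t) = 0, nehmen wir 2 Stammfunktionen. Die Stammfunktion von der Beschleunigung, mit v(0) = 4, ergibt die Geschwindigkeit: v(t) = 4. Mit ∫v(t)dt und Anwendung von x(0) = 1, finden wir x(t) = 4·t + 1. Mit x(t) = 4·t + 1 und Einsetzen von t = 3, finden wir x = 13.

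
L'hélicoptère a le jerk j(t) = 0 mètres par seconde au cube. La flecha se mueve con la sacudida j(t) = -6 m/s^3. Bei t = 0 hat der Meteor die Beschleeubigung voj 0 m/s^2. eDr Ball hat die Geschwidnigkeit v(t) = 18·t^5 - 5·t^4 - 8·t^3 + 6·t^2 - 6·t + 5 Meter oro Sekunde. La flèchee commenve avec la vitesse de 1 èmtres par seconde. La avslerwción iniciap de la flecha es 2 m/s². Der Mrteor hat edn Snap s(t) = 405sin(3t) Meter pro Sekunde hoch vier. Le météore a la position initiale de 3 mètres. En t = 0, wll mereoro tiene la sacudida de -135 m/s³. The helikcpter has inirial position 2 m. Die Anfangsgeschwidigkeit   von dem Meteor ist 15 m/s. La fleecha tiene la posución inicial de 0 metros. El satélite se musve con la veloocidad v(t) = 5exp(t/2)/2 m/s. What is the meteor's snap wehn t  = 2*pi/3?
We have snap s(t) = 405·sin(3·t). Substituting t = 2*pi/3: s(2*pi/3) = 0.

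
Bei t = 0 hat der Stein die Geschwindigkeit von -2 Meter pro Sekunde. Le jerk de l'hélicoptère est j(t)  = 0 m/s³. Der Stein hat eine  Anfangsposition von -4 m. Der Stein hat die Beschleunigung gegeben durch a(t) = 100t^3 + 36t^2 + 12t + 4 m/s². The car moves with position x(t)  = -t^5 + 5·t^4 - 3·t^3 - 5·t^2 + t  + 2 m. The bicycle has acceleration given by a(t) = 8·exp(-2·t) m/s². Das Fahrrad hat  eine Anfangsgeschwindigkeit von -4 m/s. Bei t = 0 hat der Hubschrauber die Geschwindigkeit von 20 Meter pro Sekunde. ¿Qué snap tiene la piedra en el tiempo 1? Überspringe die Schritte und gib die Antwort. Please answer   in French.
La réponse est 672.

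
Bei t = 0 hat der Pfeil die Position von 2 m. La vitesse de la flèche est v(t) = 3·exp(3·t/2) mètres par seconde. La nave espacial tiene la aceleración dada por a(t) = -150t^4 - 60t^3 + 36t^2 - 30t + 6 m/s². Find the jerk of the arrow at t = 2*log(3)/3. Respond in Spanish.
Partiendo de la velocidad v(t) = 3·exp(3·t/2), tomamos 2 derivadas. Tomando d/dt de v(t), encontramos a(t) = 9·exp(3·t/2)/2. Tomando d/dt de a(t), encontramos j(t) = 27·exp(3·t/2)/4. Usando j(t) = 27·exp(3·t/2)/4 y sustituyendo t = 2*log(3)/3, encontramos j = 81/4.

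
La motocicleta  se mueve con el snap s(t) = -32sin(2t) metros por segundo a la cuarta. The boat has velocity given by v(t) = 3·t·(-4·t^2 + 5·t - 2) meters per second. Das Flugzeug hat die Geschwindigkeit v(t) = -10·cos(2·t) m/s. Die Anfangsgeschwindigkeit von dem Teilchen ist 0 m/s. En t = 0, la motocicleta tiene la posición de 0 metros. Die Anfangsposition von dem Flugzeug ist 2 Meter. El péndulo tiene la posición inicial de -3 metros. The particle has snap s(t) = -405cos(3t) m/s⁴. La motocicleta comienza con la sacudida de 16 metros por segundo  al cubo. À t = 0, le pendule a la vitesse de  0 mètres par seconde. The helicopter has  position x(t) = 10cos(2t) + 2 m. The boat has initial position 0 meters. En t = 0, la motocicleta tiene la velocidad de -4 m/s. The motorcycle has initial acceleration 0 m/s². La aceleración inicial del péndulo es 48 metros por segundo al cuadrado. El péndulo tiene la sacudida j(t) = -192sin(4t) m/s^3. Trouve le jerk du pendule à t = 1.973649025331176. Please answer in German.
Wir haben den Ruck j(t) = -192·sin(4·t). Durch Einsetzen von t = 1.973649025331176: j(1.973649025331176) = -191.841666410546.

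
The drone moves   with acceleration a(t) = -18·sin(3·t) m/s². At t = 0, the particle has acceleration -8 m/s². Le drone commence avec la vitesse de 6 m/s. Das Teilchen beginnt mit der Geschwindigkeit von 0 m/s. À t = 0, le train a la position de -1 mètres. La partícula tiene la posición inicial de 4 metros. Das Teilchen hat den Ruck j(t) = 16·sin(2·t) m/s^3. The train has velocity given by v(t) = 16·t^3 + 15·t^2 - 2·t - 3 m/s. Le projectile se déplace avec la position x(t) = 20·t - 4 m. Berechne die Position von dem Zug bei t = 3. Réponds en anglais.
To find the answer, we compute 1 integral of v(t) = 16·t^3 + 15·t^2 - 2·t - 3. Finding the integral of v(t) and using x(0) = -1: x(t) = 4·t^4 + 5·t^3 - t^2 - 3·t - 1. Using x(t) = 4·t^4 + 5·t^3 - t^2 - 3·t - 1 and substituting t = 3, we find x = 440.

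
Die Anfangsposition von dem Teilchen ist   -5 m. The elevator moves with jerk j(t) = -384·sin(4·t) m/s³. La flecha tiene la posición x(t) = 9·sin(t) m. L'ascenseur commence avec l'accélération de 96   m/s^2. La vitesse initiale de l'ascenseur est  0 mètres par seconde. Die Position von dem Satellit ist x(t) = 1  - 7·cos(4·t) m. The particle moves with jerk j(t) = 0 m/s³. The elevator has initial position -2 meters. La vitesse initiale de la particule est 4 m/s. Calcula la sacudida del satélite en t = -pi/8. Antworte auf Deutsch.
Wir müssen unsere Gleichung für die Position x(t) = 1 - 7·cos(4·t) 3-mal ableiten. Die Ableitung von der Position ergibt die Geschwindigkeit: v(t) = 28·sin(4·t). Die Ableitung von der Geschwindigkeit ergibt die Beschleunigung: a(t) = 112·cos(4·t). Durch Ableiten von der Beschleunigung erhalten wir den Ruck: j(t) = -448·sin(4·t). Aus der Gleichung für den Ruck j(t) = -448·sin(4·t), setzen wir t = -pi/8 ein und erhalten j = 448.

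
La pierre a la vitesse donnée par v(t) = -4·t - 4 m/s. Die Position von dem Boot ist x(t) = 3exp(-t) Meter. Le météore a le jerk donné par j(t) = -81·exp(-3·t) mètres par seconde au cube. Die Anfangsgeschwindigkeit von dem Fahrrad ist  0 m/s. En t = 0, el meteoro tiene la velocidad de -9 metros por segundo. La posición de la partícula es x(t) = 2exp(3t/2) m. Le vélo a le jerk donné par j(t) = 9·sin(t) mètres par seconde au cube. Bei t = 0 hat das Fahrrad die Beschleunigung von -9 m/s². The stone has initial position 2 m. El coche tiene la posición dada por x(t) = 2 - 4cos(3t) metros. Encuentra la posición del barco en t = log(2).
Tenemos la posición x(t) = 3·exp(-t). Sustituyendo t = log(2): x(log(2)) = 3/2.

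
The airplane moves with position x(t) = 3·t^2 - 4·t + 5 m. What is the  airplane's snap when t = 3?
Starting from position x(t) = 3·t^2 - 4·t + 5, we take 4 derivatives. The derivative of position gives velocity: v(t) = 6·t - 4. Taking d/dt of v(t), we find a(t) = 6. The derivative of acceleration gives jerk: j(t) = 0. Taking d/dt of j(t), we find s(t) = 0. Using s(t) = 0 and substituting t = 3, we find s = 0.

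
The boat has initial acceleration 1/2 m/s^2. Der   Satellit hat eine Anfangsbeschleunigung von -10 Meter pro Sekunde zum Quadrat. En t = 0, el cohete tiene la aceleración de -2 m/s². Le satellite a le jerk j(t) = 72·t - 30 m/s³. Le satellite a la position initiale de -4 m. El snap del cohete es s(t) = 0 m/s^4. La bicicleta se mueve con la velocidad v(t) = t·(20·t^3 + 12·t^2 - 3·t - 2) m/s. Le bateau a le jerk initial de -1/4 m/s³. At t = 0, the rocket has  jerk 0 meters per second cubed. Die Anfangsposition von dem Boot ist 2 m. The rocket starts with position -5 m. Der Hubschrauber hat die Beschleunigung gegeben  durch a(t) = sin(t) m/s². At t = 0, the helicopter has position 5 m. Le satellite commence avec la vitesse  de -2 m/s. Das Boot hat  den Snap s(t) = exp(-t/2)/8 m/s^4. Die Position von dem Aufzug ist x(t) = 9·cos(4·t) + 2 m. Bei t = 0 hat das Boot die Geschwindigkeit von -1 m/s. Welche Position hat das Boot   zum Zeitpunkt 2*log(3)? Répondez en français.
Nous devons trouver l'intégrale de notre équation du snap s(t) = exp(-t/2)/8 4 fois. En intégrant le snap et en utilisant la condition initiale j(0) = -1/4, nous obtenons j(t) = -exp(-t/2)/4. En prenant ∫j(t)dt et en appliquant a(0) = 1/2, nous trouvons a(t) = exp(-t/2)/2. En intégrant l'accélération et en utilisant la condition initiale v(0) = -1, nous obtenons v(t) = -exp(-t/2). La primitive de la vitesse, avec x(0) = 2, donne la position: x(t) = 2·exp(-t/2). En utilisant x(t) = 2·exp(-t/2) et en substituant t = 2*log(3), nous trouvons x = 2/3.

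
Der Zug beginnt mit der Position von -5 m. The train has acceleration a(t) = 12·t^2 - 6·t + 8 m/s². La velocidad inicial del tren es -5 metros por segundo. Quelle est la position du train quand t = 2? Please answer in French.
En partant de l'accélération a(t) = 12·t^2 - 6·t + 8, nous prenons 2 intégrales. En intégrant l'accélération et en utilisant la condition initiale v(0) = -5, nous obtenons v(t) = 4·t^3 - 3·t^2 + 8·t - 5. En intégrant la vitesse et en utilisant la condition initiale x(0) = -5, nous obtenons x(t) = t^4 - t^3 + 4·t^2 - 5·t - 5. De l'équation de la position x(t) = t^4 - t^3 + 4·t^2 - 5·t - 5, nous substituons t = 2 pour obtenir x = 9.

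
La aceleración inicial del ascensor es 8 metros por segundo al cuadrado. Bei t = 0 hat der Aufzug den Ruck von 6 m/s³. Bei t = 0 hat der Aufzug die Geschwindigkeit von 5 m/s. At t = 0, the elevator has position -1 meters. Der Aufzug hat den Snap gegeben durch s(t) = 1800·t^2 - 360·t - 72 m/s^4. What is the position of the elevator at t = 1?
To find the answer, we compute 4 integrals of s(t) = 1800·t^2 - 360·t - 72. Integrating snap and using the initial condition j(0) = 6, we get j(t) = 600·t^3 - 180·t^2 - 72·t + 6. Integrating jerk and using the initial condition a(0) = 8, we get a(t) = 150·t^4 - 60·t^3 - 36·t^2 + 6·t + 8. Taking ∫a(t)dt and applying v(0) = 5, we find v(t) = 30·t^5 - 15·t^4 - 12·t^3 + 3·t^2 + 8·t + 5. The integral of velocity is position. Using x(0) = -1, we get x(t) = 5·t^6 - 3·t^5 - 3·t^4 + t^3 + 4·t^2 + 5·t - 1. We have position x(t) = 5·t^6 - 3·t^5 - 3·t^4 + t^3 + 4·t^2 + 5·t - 1. Substituting t = 1: x(1) = 8.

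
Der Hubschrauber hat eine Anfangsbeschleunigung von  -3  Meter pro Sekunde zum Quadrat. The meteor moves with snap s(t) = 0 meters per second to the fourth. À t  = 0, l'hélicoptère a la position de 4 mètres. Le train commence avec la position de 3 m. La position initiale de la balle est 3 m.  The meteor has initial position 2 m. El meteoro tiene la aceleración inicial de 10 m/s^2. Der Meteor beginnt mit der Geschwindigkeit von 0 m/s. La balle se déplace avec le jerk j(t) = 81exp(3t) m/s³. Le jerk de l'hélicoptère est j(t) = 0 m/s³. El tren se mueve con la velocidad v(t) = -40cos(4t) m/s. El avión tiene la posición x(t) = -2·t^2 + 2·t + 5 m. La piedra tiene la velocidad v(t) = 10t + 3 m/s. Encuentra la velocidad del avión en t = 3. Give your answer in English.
We must differentiate our position equation x(t) = -2·t^2 + 2·t + 5 1 time. Taking d/dt of x(t), we find v(t) = 2 - 4·t. We have velocity v(t) = 2 - 4·t. Substituting t = 3: v(3) = -10.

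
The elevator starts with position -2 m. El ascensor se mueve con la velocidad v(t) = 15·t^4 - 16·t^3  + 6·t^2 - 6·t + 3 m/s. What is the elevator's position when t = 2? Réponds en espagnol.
Debemos encontrar la integral de nuestra ecuación de la velocidad v(t) = 15·t^4 - 16·t^3 + 6·t^2 - 6·t + 3 1 vez. La integral de la velocidad es la posición. Usando x(0) = -2, obtenemos x(t) = 3·t^5 - 4·t^4 + 2·t^3 - 3·t^2 + 3·t - 2. Tenemos la posición x(t) = 3·t^5 - 4·t^4 + 2·t^3 - 3·t^2 + 3·t - 2. Sustituyendo t = 2: x(2) = 40.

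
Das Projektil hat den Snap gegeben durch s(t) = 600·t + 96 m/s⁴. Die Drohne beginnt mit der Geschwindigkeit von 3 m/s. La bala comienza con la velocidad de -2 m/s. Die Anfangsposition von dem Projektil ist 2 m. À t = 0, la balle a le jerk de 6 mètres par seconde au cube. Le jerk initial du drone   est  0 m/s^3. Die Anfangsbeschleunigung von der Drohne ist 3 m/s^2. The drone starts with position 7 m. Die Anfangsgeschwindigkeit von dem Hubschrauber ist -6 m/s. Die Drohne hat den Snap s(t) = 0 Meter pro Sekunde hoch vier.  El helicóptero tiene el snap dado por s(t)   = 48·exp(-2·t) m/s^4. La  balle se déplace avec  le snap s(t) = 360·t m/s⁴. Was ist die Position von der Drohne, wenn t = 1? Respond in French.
En partant du snap s(t) = 0, nous prenons 4 intégrales. En prenant ∫s(t)dt et en appliquant j(0) = 0, nous trouvons j(t) = 0. La primitive du jerk, avec a(0) = 3, donne l'accélération: a(t) = 3. En prenant ∫a(t)dt et en appliquant v(0) = 3, nous trouvons v(t) = 3·t + 3. En intégrant la vitesse et en utilisant la condition initiale x(0) = 7, nous obtenons x(t) = 3·t^2/2 + 3·t + 7. De l'équation de la position x(t) = 3·t^2/2 + 3·t + 7, nous substituons t = 1 pour obtenir x = 23/2.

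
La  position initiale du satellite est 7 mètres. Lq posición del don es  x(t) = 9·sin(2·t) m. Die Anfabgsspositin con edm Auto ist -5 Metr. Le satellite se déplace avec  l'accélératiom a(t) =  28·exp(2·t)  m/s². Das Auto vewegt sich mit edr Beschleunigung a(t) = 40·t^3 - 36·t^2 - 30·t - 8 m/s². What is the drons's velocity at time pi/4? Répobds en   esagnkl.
Para resolver esto, necesitamos tomar 1 derivada de nuestra ecuación de la posición x(t) = 9·sin(2·t). La derivada de la posición da la velocidad: v(t) = 18·cos(2·t). Tenemos la velocidad v(t) = 18·cos(2·t). Sustituyendo t = pi/4: v(pi/4) = 0.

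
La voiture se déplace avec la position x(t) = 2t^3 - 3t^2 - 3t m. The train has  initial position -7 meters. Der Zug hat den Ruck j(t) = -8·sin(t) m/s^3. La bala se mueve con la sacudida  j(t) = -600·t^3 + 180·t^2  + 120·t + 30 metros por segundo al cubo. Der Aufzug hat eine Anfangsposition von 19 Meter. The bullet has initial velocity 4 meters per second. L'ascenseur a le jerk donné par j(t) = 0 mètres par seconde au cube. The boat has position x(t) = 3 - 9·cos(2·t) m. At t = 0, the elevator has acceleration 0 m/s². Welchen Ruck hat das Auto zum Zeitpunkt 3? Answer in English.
Starting from position x(t) = 2·t^3 - 3·t^2 - 3·t, we take 3 derivatives. Taking d/dt of x(t), we find v(t) = 6·t^2 - 6·t - 3. Differentiating velocity, we get acceleration: a(t) = 12·t - 6. Taking d/dt of a(t), we find j(t) = 12. We have jerk j(t) = 12. Substituting t = 3: j(3) = 12.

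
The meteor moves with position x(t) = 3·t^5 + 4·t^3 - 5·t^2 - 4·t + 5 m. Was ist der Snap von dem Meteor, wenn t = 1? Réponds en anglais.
We must differentiate our position equation x(t) = 3·t^5 + 4·t^3 - 5·t^2 - 4·t + 5 4 times. Differentiating position, we get velocity: v(t) = 15·t^4 + 12·t^2 - 10·t - 4. Taking d/dt of v(t), we find a(t) = 60·t^3 + 24·t - 10. The derivative of acceleration gives jerk: j(t) = 180·t^2 + 24. Differentiating jerk, we get snap: s(t) = 360·t. From the given snap equation s(t) = 360·t, we substitute t = 1 to get s = 360.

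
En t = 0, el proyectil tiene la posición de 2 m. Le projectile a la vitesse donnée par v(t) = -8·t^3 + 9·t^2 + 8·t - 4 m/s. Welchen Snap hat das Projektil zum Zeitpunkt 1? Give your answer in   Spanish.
Debemos derivar nuestra ecuación de la velocidad v(t) = -8·t^3 + 9·t^2 + 8·t - 4 3 veces. Tomando d/dt de v(t), encontramos a(t) = -24·t^2 + 18·t + 8. Derivando la aceleración, obtenemos la sacudida: j(t) = 18 - 48·t. La derivada de la sacudida da el snap: s(t) = -48. Usando s(t) = -48 y sustituyendo t = 1, encontramos s = -48.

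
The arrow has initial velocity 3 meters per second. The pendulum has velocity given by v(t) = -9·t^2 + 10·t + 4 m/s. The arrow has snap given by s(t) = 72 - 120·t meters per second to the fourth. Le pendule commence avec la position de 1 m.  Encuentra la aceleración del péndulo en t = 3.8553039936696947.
Debemos derivar nuestra ecuación de la velocidad v(t) = -9·t^2 + 10·t + 4 1 vez. La derivada de la velocidad da la aceleración: a(t) = 10 - 18·t. Tenemos la aceleración a(t) = 10 - 18·t. Sustituyendo t = 3.8553039936696947: a(3.8553039936696947) = -59.3954718860545.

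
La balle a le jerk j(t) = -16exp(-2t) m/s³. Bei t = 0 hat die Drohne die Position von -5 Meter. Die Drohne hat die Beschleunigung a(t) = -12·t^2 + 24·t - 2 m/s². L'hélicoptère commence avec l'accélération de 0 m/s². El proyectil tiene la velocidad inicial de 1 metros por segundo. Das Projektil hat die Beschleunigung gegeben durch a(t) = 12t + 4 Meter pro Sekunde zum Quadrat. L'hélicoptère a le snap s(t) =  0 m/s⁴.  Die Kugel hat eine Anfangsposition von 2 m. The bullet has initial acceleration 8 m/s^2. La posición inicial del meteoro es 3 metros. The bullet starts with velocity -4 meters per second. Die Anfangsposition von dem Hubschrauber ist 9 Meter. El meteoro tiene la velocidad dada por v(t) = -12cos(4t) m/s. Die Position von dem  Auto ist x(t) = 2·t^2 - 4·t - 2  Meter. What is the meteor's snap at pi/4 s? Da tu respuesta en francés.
Pour résoudre ceci, nous devons prendre 3 dérivées de notre équation de la vitesse v(t) = -12·cos(4·t). La dérivée de la vitesse donne l'accélération: a(t) = 48·sin(4·t). La dérivée de l'accélération donne le jerk: j(t) = 192·cos(4·t). En prenant d/dt de j(t), nous trouvons s(t) = -768·sin(4·t). De l'équation du snap s(t) = -768·sin(4·t), nous substituons t = pi/4 pour obtenir s = 0.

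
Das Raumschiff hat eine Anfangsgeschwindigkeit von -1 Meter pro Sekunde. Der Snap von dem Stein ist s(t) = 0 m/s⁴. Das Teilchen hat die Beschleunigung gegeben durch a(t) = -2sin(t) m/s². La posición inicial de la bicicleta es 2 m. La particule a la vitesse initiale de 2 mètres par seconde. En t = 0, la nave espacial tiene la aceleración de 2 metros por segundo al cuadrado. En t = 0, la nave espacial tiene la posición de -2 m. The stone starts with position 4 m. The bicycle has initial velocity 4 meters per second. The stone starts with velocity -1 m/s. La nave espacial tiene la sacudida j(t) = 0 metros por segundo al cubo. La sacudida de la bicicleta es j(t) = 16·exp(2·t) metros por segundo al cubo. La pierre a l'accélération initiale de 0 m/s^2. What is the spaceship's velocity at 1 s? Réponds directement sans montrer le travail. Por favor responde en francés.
La vitesse à t = 1 est v = 1.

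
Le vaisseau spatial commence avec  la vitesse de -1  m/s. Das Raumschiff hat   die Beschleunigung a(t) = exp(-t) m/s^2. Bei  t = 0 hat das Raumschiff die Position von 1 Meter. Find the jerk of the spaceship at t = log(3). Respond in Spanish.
Para resolver esto, necesitamos tomar 1 derivada de nuestra ecuación de la aceleración a(t) = exp(-t). Derivando la aceleración, obtenemos la sacudida: j(t) = -exp(-t). Usando j(t) = -exp(-t) y sustituyendo t = log(3), encontramos j = -1/3.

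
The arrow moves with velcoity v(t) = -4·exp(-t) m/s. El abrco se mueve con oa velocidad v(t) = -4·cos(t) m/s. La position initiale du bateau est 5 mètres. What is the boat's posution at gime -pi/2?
We need to integrate our velocity equation v(t) = -4·cos(t) 1 time. The antiderivative of velocity, with x(0) = 5, gives position: x(t) = 5 - 4·sin(t). From the given position equation x(t) = 5 - 4·sin(t), we substitute t = -pi/2 to get x = 9.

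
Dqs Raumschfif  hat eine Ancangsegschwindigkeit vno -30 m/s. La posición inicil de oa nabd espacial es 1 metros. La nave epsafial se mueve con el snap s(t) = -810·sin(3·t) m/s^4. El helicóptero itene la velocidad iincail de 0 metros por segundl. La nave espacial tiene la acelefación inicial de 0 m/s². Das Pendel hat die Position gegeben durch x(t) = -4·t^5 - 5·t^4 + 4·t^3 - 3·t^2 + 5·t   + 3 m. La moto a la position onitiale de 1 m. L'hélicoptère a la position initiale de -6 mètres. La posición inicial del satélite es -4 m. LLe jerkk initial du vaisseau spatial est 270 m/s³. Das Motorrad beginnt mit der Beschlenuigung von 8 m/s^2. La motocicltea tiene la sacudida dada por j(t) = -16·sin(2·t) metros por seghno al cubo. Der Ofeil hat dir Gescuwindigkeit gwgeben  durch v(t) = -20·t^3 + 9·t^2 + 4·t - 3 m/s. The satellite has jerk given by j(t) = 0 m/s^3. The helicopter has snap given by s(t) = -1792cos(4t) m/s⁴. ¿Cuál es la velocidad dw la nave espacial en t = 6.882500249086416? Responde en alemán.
Wir müssen das Integral unserer Gleichung für den Snap s(t) = -810·sin(3·t) 3-mal finden. Die Stammfunktion von dem Snap, mit j(0) = 270, ergibt den Ruck: j(t) = 270·cos(3·t). Durch Integration von dem Ruck und Verwendung der Anfangsbedingung a(0) = 0, erhalten wir a(t) = 90·sin(3·t). Mit ∫a(t)dt und Anwendung von v(0) = -30, finden wir v(t) = -30·cos(3·t). Aus der Gleichung für die Geschwindigkeit v(t) = -30·cos(3·t), setzen wir t = 6.882500249086416 ein und erhalten v = 6.75600569032774.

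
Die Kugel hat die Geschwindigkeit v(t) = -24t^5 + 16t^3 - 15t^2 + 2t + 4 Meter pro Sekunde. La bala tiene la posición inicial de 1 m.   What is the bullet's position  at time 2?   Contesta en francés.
Nous devons intégrer notre équation de la vitesse v(t) = -24·t^5 + 16·t^3 - 15·t^2 + 2·t + 4 1 fois. En intégrant la vitesse et en utilisant la condition initiale x(0) = 1, nous obtenons x(t) = -4·t^6 + 4·t^4 - 5·t^3 + t^2 + 4·t + 1. En utilisant x(t) = -4·t^6 + 4·t^4 - 5·t^3 + t^2 + 4·t + 1 et en substituant t = 2, nous trouvons x = -219.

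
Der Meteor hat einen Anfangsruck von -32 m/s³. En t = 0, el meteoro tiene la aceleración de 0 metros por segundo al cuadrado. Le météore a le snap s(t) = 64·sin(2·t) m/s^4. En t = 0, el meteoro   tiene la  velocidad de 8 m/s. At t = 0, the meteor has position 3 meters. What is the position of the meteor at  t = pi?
Starting from snap s(t) = 64·sin(2·t), we take 4 antiderivatives. Integrating snap and using the initial condition j(0) = -32, we get j(t) = -32·cos(2·t). Taking ∫j(t)dt and applying a(0) = 0, we find a(t) = -16·sin(2·t). Taking ∫a(t)dt and applying v(0) = 8, we find v(t) = 8·cos(2·t). The integral of velocity is position. Using x(0) = 3, we get x(t) = 4·sin(2·t) + 3. Using x(t) = 4·sin(2·t) + 3 and substituting t = pi, we find x = 3.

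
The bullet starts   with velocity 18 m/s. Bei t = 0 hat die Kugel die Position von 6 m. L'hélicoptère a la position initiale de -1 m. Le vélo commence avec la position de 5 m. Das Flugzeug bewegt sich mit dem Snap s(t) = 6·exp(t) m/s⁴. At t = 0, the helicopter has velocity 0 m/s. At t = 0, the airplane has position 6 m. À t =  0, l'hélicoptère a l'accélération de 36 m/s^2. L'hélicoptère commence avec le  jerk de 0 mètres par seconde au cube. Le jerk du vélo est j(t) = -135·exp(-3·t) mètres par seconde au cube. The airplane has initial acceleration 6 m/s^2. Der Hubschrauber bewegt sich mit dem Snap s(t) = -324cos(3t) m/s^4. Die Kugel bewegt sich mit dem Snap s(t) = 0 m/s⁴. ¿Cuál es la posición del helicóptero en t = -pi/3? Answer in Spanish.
Debemos encontrar la antiderivada de nuestra ecuación del snap s(t) = -324·cos(3·t) 4 veces. La antiderivada del snap es la sacudida. Usando j(0) = 0, obtenemos j(t) = -108·sin(3·t). Tomando ∫j(t)dt y aplicando a(0) = 36, encontramos a(t) = 36·cos(3·t). La integral de la aceleración, con v(0) = 0, da la velocidad: v(t) = 12·sin(3·t). Integrando la velocidad y usando la condición inicial x(0) = -1, obtenemos x(t) = 3 - 4·cos(3·t). Tenemos la posición x(t) = 3 - 4·cos(3·t). Sustituyendo t = -pi/3: x(-pi/3) = 7.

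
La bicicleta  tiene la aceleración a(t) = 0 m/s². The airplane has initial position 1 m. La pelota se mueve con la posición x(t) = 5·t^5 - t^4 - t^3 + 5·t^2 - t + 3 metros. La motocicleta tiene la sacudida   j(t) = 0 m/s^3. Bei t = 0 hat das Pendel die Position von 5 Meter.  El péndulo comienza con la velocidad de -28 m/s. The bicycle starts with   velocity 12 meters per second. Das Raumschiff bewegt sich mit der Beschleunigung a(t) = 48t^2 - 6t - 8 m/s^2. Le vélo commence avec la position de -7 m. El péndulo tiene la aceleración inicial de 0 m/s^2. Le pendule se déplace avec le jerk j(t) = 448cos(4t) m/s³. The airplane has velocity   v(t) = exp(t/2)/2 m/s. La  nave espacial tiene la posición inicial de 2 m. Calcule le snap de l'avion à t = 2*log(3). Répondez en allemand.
Ausgehend von der Geschwindigkeit v(t) = exp(t/2)/2, nehmen wir 3 Ableitungen. Durch Ableiten von der Geschwindigkeit erhalten wir die Beschleunigung: a(t) = exp(t/2)/4. Durch Ableiten von der Beschleunigung erhalten wir den Ruck: j(t) = exp(t/2)/8. Durch Ableiten von dem Ruck erhalten wir den Snap: s(t) = exp(t/2)/16. Aus der Gleichung für den Snap s(t) = exp(t/2)/16, setzen wir t = 2*log(3) ein und erhalten s = 3/16.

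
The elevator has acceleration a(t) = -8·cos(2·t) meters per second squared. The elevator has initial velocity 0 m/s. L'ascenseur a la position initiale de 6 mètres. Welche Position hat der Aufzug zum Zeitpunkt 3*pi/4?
Ausgehend von der Beschleunigung a(t) = -8·cos(2·t), nehmen wir 2 Stammfunktionen. Das Integral von der Beschleunigung ist die Geschwindigkeit. Mit v(0) = 0 erhalten wir v(t) = -4·sin(2·t). Durch Integration von der Geschwindigkeit und Verwendung der Anfangsbedingung x(0) = 6, erhalten wir x(t) = 2·cos(2·t) + 4. Mit x(t) = 2·cos(2·t) + 4 und Einsetzen von t = 3*pi/4, finden wir x = 4.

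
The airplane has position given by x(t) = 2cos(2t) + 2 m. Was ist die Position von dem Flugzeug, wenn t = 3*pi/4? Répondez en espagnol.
Usando x(t) = 2·cos(2·t) + 2 y sustituyendo t = 3*pi/4, encontramos x = 2.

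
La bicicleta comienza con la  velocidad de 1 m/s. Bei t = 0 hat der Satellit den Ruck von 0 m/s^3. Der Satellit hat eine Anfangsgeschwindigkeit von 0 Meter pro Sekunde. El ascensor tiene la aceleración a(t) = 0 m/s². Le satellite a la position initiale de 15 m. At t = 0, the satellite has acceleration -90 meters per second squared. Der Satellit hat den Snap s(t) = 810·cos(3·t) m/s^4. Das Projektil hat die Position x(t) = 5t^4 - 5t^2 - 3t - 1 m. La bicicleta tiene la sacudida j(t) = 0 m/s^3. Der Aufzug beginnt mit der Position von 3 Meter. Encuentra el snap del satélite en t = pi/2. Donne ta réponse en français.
En utilisant s(t) = 810·cos(3·t) et en substituant t = pi/2, nous trouvons s = 0.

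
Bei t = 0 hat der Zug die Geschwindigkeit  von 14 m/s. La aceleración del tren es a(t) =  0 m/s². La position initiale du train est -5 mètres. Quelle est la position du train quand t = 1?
En partant de l'accélération a(t) = 0, nous prenons 2 primitives. En intégrant l'accélération et en utilisant la condition initiale v(0) = 14, nous obtenons v(t) = 14. En prenant ∫v(t)dt et en appliquant x(0) = -5, nous trouvons x(t) = 14·t - 5. En utilisant x(t) = 14·t - 5 et en substituant t = 1, nous trouvons x = 9.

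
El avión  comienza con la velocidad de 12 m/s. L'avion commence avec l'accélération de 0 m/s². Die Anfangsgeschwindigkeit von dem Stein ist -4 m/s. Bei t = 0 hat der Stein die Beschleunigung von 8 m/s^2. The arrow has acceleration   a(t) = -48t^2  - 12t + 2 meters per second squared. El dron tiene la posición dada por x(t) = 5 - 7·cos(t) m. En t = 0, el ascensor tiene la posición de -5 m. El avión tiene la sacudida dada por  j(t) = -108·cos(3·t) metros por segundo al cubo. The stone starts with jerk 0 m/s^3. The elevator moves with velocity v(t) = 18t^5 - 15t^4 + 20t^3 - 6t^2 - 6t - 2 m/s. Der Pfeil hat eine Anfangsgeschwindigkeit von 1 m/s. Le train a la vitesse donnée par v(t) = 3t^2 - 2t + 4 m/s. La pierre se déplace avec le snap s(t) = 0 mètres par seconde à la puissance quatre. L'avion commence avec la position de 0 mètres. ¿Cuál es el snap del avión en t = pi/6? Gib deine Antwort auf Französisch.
Pour résoudre ceci, nous devons prendre 1 dérivée de notre équation du jerk j(t) = -108·cos(3·t). La dérivée du jerk donne le snap: s(t) = 324·sin(3·t). Nous avons le snap s(t) = 324·sin(3·t). En substituant t = pi/6: s(pi/6) = 324.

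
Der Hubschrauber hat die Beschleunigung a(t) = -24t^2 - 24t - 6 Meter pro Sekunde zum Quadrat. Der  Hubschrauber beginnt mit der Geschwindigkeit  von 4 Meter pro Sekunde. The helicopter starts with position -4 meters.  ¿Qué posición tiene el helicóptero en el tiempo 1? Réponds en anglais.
To solve this, we need to take 2 integrals of our acceleration equation a(t) = -24·t^2 - 24·t - 6. Taking ∫a(t)dt and applying v(0) = 4, we find v(t) = -8·t^3 - 12·t^2 - 6·t + 4. Taking ∫v(t)dt and applying x(0) = -4, we find x(t) = -2·t^4 - 4·t^3 - 3·t^2 + 4·t - 4. We have position x(t) = -2·t^4 - 4·t^3 - 3·t^2 + 4·t - 4. Substituting t = 1: x(1) = -9.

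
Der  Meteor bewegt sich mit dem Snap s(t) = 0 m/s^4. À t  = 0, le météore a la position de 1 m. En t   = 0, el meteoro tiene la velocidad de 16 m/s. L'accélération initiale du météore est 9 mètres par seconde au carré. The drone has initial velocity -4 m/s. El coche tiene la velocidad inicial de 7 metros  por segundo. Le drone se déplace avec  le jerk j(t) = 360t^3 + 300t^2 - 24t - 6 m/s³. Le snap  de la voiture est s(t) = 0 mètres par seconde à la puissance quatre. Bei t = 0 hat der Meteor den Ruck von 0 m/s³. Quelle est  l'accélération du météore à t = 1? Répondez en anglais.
We need to integrate our snap equation s(t) = 0 2 times. The integral of snap, with j(0) = 0, gives jerk: j(t) = 0. The antiderivative of jerk, with a(0) = 9, gives acceleration: a(t) = 9. From the given acceleration equation a(t) = 9, we substitute t = 1 to get a = 9.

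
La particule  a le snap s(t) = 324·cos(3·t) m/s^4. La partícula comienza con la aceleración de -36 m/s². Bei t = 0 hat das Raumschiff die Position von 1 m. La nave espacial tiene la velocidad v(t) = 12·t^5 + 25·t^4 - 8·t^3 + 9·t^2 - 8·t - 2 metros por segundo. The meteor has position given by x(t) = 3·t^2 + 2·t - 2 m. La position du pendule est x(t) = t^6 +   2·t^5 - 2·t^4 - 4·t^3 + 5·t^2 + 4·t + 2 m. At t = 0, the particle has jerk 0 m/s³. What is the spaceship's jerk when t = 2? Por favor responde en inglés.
Starting from velocity v(t) = 12·t^5 + 25·t^4 - 8·t^3 + 9·t^2 - 8·t - 2, we take 2 derivatives. The derivative of velocity gives acceleration: a(t) = 60·t^4 + 100·t^3 - 24·t^2 + 18·t - 8. Taking d/dt of a(t), we find j(t) = 240·t^3 + 300·t^2 - 48·t + 18. We have jerk j(t) = 240·t^3 + 300·t^2 - 48·t + 18. Substituting t = 2: j(2) = 3042.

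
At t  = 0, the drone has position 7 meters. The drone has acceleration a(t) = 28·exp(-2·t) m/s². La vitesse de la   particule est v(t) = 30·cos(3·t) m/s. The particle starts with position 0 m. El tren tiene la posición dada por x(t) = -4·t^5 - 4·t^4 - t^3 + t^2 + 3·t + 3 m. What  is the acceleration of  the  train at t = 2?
To solve this, we need to take 2 derivatives of our position equation x(t) = -4·t^5 - 4·t^4 - t^3 + t^2 + 3·t + 3. Taking d/dt of x(t), we find v(t) = -20·t^4 - 16·t^3 - 3·t^2 + 2·t + 3. The derivative of velocity gives acceleration: a(t) = -80·t^3 - 48·t^2 - 6·t + 2. We have acceleration a(t) = -80·t^3 - 48·t^2 - 6·t + 2. Substituting t = 2: a(2) = -842.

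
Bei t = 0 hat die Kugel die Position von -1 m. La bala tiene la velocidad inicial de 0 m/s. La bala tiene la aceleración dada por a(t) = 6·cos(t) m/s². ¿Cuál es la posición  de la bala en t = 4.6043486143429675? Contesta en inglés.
To find the answer, we compute 2 antiderivatives of a(t) = 6·cos(t). The antiderivative of acceleration, with v(0) = 0, gives velocity: v(t) = 6·sin(t). Taking ∫v(t)dt and applying x(0) = -1, we find x(t) = 5 - 6·cos(t). We have position x(t) = 5 - 6·cos(t). Substituting t = 4.6043486143429675: x(4.6043486143429675) = 5.64698180706728.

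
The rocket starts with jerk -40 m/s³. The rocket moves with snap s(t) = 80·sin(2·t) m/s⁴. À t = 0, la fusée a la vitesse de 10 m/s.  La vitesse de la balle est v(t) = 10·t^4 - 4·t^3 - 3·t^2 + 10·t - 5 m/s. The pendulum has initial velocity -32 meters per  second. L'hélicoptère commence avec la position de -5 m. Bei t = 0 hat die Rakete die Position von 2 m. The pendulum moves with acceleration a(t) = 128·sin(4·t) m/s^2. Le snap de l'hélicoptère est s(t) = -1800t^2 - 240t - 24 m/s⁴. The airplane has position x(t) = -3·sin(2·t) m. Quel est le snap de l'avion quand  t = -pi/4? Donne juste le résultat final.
s(-pi/4) = 48.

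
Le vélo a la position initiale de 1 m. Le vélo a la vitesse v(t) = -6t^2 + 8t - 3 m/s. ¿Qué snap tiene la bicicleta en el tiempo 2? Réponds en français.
En partant de la vitesse v(t) = -6·t^2 + 8·t - 3, nous prenons 3 dérivées. En prenant d/dt de v(t), nous trouvons a(t) = 8 - 12·t. En dérivant l'accélération, nous obtenons le jerk: j(t) = -12. La dérivée du jerk donne le snap: s(t) = 0. De l'équation du snap s(t) = 0, nous substituons t = 2 pour obtenir s = 0.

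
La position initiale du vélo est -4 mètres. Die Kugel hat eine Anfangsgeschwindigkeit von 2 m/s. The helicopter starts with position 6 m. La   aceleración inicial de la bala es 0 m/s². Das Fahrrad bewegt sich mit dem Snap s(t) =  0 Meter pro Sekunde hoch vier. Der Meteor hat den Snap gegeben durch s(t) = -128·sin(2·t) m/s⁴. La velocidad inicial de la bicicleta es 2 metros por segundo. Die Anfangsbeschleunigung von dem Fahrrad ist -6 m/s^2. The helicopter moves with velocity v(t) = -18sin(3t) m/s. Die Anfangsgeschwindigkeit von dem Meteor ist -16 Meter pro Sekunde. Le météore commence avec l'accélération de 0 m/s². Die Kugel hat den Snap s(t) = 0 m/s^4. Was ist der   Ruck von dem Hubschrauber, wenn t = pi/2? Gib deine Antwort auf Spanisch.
Para resolver esto, necesitamos tomar 2 derivadas de nuestra ecuación de la velocidad v(t) = -18·sin(3·t). Derivando la velocidad, obtenemos la aceleración: a(t) = -54·cos(3·t). La derivada de la aceleración da la sacudida: j(t) = 162·sin(3·t). De la ecuación de la sacudida j(t) = 162·sin(3·t), sustituimos t = pi/2 para obtener j = -162.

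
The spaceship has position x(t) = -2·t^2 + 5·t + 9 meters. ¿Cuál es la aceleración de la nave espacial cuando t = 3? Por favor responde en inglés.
To solve this, we need to take 2 derivatives of our position equation x(t) = -2·t^2 + 5·t + 9. The derivative of position gives velocity: v(t) = 5 - 4·t. Differentiating velocity, we get acceleration: a(t) = -4. We have acceleration a(t) = -4. Substituting t = 3: a(3) = -4.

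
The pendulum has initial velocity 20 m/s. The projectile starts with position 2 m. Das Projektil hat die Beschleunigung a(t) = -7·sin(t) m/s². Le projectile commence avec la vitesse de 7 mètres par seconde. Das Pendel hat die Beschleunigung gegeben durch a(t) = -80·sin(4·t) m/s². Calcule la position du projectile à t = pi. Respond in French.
Nous devons intégrer notre équation de l'accélération a(t) = -7·sin(t) 2 fois. En intégrant l'accélération et en utilisant la condition initiale v(0) = 7, nous obtenons v(t) = 7·cos(t). En intégrant la vitesse et en utilisant la condition initiale x(0) = 2, nous obtenons x(t) = 7·sin(t) + 2. En utilisant x(t) = 7·sin(t) + 2 et en substituant t = pi, nous trouvons x = 2.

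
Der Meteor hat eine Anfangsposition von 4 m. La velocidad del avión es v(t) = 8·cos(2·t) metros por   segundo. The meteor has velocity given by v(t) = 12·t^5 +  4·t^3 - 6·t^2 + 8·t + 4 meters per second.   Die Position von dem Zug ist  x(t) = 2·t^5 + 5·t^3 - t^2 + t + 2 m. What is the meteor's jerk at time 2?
We must differentiate our velocity equation v(t) = 12·t^5 + 4·t^3 - 6·t^2 + 8·t + 4 2 times. Taking d/dt of v(t), we find a(t) = 60·t^4 + 12·t^2 - 12·t + 8. The derivative of acceleration gives jerk: j(t) = 240·t^3 + 24·t - 12. We have jerk j(t) = 240·t^3 + 24·t - 12. Substituting t = 2: j(2) = 1956.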